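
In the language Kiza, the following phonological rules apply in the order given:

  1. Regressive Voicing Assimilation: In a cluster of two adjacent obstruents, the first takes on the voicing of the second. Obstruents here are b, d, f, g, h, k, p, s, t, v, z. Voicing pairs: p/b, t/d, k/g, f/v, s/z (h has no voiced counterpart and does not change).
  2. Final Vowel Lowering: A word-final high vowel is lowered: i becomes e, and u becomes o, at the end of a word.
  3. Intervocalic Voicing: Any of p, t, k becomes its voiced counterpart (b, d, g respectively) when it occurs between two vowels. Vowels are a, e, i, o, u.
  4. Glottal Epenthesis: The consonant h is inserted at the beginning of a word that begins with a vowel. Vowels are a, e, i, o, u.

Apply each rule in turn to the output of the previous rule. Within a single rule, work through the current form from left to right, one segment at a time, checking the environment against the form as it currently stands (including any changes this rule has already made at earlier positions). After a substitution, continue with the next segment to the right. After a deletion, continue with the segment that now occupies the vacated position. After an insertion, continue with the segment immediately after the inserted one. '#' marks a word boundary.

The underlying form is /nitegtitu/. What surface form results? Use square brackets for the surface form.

[nidektido]

1 Regressive Voicing Assimilation: [nitegtitu] → [nitektitu]
2 Final Vowel Lowering: [nitektitu] → [nitektito]
3 Intervocalic Voicing: [nitektito] → [nidektido]
4 Glottal Epenthesis: no change — [nidektido]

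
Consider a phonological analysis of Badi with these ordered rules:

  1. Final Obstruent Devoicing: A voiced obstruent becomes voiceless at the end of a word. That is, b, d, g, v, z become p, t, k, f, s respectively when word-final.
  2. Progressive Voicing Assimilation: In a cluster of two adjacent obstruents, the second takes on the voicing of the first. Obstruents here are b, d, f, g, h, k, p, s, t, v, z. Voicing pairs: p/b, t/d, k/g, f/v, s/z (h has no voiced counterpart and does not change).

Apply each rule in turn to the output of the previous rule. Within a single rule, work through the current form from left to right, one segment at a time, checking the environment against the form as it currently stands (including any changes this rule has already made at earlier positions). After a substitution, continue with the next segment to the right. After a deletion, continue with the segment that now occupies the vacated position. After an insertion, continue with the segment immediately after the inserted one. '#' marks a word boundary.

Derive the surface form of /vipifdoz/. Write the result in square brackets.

1 Final Obstruent Devoicing: [vipifdoz] → [vipifdos]
2 Progressive Voicing Assimilation: [vipifdos] → [vipiftos]

[vipiftos]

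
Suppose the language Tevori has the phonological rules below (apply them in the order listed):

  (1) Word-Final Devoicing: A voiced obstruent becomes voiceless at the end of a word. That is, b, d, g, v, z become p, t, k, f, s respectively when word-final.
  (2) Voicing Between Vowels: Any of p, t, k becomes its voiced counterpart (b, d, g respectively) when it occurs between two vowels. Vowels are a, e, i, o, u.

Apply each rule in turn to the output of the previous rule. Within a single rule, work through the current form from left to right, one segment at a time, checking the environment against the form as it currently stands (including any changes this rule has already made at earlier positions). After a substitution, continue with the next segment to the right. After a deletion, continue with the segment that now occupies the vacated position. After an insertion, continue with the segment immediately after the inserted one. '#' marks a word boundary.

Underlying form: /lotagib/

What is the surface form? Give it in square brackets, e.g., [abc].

[lodagip]

(1) Word-Final Devoicing: [lotagib] → [lotagip]
(2) Voicing Between Vowels: [lotagip] → [lodagip]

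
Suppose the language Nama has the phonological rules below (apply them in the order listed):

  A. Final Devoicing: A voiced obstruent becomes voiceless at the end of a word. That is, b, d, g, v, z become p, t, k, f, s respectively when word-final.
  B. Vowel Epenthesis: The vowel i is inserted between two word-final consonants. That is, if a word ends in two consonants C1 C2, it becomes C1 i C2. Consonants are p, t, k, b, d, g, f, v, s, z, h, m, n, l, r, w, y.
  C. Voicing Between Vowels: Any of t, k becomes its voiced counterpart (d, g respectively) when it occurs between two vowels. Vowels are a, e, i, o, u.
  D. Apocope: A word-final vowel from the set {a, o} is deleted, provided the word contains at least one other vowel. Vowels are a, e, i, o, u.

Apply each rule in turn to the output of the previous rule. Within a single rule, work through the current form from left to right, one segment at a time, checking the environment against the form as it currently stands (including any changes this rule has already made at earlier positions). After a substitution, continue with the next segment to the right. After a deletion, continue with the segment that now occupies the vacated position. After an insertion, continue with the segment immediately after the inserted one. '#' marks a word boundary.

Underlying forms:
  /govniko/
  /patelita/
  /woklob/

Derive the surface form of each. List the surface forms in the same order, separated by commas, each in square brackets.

[govnig], [padelid], [woklop]

/govniko/:
  A Final Devoicing: no change — [govniko]
  B Vowel Epenthesis: no change — [govniko]
  C Voicing Between Vowels: [govniko] → [govnigo]
  D Apocope: [govnigo] → [govnig]
/patelita/:
  A Final Devoicing: no change — [patelita]
  B Vowel Epenthesis: no change — [patelita]
  C Voicing Between Vowels: [patelita] → [padelida]
  D Apocope: [padelida] → [padelid]
/woklob/:
  A Final Devoicing: [woklob] → [woklop]
  B Vowel Epenthesis: no change — [woklop]
  C Voicing Between Vowels: no change — [woklop]
  D Apocope: no change — [woklop]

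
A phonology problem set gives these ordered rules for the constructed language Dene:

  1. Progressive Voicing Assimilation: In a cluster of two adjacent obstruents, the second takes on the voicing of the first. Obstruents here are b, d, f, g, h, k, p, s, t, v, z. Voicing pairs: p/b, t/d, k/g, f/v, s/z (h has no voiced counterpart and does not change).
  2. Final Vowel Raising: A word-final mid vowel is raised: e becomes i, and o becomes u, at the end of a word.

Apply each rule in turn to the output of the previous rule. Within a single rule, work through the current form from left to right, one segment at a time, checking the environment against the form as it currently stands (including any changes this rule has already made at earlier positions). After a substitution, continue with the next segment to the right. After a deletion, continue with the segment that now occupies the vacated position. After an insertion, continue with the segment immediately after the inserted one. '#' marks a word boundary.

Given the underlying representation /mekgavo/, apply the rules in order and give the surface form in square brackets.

1 Progressive Voicing Assimilation: [mekgavo] → [mekkavo]
2 Final Vowel Raising: [mekkavo] → [mekkavu]

[mekkavu]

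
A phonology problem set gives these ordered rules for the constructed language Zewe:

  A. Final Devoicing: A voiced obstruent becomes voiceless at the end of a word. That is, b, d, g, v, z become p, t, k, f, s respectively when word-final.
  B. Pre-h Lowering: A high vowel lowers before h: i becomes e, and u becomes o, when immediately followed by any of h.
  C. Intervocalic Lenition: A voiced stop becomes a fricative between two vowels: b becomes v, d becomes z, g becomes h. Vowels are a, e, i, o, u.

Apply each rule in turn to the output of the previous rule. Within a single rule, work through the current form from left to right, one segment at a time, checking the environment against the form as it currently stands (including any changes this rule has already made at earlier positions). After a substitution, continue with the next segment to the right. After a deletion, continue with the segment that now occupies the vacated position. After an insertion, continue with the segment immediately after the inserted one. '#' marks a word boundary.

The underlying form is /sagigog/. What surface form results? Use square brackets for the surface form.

[sahihok]

A Final Devoicing: [sagigog] → [sagigok]
B Pre-h Lowering: no change — [sagigok]
C Intervocalic Lenition: [sagigok] → [sahihok]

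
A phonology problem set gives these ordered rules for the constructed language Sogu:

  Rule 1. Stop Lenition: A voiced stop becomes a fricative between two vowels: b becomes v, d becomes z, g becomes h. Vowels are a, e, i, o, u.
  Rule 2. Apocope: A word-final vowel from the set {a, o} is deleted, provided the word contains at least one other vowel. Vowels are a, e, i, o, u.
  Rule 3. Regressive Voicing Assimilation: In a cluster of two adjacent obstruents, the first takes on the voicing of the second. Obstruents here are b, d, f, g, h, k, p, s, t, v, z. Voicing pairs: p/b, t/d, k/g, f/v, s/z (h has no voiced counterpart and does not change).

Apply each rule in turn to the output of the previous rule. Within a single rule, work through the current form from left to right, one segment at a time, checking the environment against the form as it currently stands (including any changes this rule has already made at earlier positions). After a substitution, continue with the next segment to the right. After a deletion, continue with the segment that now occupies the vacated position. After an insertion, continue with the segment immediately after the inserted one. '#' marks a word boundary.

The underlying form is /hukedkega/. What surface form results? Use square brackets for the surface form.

Rule 1 Stop Lenition: [hukedkega] → [hukedkeha]
Rule 2 Apocope: [hukedkeha] → [hukedkeh]
Rule 3 Regressive Voicing Assimilation: [hukedkeh] → [huketkeh]

[huketkeh]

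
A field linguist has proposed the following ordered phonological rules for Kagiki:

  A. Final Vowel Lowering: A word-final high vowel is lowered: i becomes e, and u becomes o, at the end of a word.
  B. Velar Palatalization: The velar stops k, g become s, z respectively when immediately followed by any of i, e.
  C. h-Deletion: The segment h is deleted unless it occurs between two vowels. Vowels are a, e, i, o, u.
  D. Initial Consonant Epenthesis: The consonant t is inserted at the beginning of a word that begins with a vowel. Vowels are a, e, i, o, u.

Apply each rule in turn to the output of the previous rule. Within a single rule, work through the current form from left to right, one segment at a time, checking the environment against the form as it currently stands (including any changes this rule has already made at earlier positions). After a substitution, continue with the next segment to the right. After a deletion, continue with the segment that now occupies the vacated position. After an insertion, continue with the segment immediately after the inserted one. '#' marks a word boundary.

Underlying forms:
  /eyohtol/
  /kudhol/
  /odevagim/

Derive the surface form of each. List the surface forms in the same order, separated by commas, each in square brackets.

[teyotol], [kudol], [todevazim]

/eyohtol/:
  A Final Vowel Lowering: no change — [eyohtol]
  B Velar Palatalization: no change — [eyohtol]
  C h-Deletion: [eyohtol] → [eyotol]
  D Initial Consonant Epenthesis: [eyotol] → [teyotol]
/kudhol/:
  A Final Vowel Lowering: no change — [kudhol]
  B Velar Palatalization: no change — [kudhol]
  C h-Deletion: [kudhol] → [kudol]
  D Initial Consonant Epenthesis: no change — [kudol]
/odevagim/:
  A Final Vowel Lowering: no change — [odevagim]
  B Velar Palatalization: [odevagim] → [odevazim]
  C h-Deletion: no change — [odevazim]
  D Initial Consonant Epenthesis: [odevazim] → [todevazim]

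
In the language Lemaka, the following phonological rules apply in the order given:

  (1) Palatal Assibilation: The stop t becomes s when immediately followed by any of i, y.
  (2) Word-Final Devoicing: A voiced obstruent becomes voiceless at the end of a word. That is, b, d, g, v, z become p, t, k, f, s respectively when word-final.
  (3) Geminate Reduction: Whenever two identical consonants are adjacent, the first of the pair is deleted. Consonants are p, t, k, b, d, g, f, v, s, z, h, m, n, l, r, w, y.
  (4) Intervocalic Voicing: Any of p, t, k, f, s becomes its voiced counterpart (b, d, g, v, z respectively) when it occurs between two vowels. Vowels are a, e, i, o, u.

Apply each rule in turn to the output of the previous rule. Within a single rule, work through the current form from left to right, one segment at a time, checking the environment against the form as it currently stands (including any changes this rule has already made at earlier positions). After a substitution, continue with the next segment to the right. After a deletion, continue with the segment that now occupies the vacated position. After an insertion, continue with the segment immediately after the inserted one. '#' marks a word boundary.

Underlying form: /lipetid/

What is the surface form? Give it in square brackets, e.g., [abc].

[libezit]

(1) Palatal Assibilation: [lipetid] → [lipesid]
(2) Word-Final Devoicing: [lipesid] → [lipesit]
(3) Geminate Reduction: no change — [lipesit]
(4) Intervocalic Voicing: [lipesit] → [libezit]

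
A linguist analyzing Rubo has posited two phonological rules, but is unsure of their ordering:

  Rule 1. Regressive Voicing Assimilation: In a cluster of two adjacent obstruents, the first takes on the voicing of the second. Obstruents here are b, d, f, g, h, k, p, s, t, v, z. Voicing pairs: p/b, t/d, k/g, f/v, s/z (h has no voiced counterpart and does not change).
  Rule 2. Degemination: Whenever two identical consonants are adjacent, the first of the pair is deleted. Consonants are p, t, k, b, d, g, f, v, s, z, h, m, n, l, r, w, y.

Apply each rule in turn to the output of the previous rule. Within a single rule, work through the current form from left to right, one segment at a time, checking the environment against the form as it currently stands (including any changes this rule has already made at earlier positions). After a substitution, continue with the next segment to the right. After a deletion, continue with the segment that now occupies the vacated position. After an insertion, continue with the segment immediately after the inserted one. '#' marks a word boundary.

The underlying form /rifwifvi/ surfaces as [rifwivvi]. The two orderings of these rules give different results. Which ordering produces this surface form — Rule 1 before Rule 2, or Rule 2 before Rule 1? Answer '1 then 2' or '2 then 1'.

2 then 1

Order 1 then 2:
  1 Regressive Voicing Assimilation: [rifwifvi] → [rifwivvi]
  2 Degemination: [rifwivvi] → [rifwivi]
  result: [rifwivi]
Order 2 then 1:
  2 Degemination: no change — [rifwifvi]
  1 Regressive Voicing Assimilation: [rifwifvi] → [rifwivvi]
  result: [rifwivvi]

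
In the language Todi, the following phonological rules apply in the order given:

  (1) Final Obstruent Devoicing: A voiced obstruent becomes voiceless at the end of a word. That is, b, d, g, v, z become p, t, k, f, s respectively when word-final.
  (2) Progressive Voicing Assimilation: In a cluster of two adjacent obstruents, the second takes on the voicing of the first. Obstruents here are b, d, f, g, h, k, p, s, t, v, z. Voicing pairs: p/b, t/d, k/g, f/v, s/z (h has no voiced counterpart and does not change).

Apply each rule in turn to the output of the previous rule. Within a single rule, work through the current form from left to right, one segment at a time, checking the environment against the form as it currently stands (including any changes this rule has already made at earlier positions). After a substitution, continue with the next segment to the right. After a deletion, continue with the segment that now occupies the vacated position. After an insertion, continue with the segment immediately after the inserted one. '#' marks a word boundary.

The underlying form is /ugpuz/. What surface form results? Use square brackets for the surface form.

(1) Final Obstruent Devoicing: [ugpuz] → [ugpus]
(2) Progressive Voicing Assimilation: [ugpus] → [ugbus]

[ugbus]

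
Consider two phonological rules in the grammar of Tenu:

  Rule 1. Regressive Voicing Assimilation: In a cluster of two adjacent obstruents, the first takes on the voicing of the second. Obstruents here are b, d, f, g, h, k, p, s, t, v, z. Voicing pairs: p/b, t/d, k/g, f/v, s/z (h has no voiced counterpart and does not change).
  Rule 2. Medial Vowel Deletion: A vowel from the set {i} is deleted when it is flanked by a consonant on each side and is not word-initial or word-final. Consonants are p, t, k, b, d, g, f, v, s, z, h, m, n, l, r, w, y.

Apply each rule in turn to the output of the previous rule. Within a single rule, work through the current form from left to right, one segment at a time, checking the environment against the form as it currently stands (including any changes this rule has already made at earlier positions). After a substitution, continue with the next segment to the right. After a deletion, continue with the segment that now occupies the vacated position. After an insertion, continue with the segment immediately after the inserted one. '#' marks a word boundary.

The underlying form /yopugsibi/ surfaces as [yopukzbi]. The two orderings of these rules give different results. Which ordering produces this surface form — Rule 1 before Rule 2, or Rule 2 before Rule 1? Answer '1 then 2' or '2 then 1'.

2 then 1

Order 1 then 2:
  1 Regressive Voicing Assimilation: [yopugsibi] → [yopuksibi]
  2 Medial Vowel Deletion: [yopuksibi] → [yopuksbi]
  result: [yopuksbi]
Order 2 then 1:
  2 Medial Vowel Deletion: [yopugsibi] → [yopugsbi]
  1 Regressive Voicing Assimilation: [yopugsbi] → [yopukzbi]
  result: [yopukzbi]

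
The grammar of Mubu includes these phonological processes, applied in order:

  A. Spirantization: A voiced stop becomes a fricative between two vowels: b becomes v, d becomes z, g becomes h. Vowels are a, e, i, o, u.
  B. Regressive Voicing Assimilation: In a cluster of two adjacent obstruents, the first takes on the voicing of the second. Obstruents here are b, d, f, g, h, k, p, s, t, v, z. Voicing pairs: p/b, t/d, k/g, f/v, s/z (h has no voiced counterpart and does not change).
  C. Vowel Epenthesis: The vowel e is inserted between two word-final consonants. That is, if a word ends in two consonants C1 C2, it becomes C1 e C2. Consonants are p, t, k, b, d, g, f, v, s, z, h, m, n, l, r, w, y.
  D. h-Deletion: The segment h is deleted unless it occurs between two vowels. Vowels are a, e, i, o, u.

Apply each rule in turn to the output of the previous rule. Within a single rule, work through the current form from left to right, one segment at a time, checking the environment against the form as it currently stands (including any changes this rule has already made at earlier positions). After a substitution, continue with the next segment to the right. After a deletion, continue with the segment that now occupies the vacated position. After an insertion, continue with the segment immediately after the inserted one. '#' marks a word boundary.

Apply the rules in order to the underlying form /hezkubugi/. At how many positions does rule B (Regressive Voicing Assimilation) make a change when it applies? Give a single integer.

A Spirantization: [hezkubugi] → [hezkuvuhi]
B Regressive Voicing Assimilation: [hezkuvuhi] → [heskuvuhi]
C Vowel Epenthesis: no change — [heskuvuhi]
D h-Deletion: [heskuvuhi] → [eskuvuhi]
Rule B changed 1 position(s).

1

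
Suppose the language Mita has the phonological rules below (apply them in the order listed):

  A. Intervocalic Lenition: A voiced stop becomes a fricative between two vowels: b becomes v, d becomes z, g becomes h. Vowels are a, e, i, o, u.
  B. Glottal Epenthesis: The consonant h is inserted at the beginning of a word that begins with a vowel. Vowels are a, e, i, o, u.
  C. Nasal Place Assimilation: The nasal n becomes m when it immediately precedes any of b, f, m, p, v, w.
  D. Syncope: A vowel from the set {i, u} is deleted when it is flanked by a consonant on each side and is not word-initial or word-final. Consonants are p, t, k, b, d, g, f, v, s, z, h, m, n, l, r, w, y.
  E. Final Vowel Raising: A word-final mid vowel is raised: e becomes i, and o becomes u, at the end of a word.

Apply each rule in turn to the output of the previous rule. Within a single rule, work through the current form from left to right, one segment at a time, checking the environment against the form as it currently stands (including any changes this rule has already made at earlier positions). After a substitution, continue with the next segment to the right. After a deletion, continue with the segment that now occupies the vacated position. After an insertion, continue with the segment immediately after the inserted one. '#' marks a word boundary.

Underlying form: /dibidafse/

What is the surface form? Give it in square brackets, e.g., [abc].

A Intervocalic Lenition: [dibidafse] → [divizafse]
B Glottal Epenthesis: no change — [divizafse]
C Nasal Place Assimilation: no change — [divizafse]
D Syncope: [divizafse] → [dvzafse]
E Final Vowel Raising: [dvzafse] → [dvzafsi]

[dvzafsi]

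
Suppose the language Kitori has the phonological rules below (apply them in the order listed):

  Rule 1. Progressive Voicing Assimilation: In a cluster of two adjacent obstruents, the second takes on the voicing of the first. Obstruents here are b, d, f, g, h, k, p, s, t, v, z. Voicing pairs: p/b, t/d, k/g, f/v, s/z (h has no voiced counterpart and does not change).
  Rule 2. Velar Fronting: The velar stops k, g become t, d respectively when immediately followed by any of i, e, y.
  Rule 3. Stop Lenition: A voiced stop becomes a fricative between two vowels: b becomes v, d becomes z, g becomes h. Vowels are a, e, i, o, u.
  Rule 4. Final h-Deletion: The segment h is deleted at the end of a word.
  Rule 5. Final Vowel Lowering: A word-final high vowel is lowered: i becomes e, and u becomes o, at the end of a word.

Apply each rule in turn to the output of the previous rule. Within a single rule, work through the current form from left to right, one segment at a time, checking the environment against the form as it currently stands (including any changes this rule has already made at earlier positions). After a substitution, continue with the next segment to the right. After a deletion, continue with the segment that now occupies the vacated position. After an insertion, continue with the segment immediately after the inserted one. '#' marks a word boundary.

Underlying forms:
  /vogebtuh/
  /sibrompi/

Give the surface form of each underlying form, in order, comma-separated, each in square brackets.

[vozebdo], [sibrompe]

/vogebtuh/:
  Rule 1 Progressive Voicing Assimilation: [vogebtuh] → [vogebduh]
  Rule 2 Velar Fronting: [vogebduh] → [vodebduh]
  Rule 3 Stop Lenition: [vodebduh] → [vozebduh]
  Rule 4 Final h-Deletion: [vozebduh] → [vozebdu]
  Rule 5 Final Vowel Lowering: [vozebdu] → [vozebdo]
/sibrompi/:
  Rule 1 Progressive Voicing Assimilation: no change — [sibrompi]
  Rule 2 Velar Fronting: no change — [sibrompi]
  Rule 3 Stop Lenition: no change — [sibrompi]
  Rule 4 Final h-Deletion: no change — [sibrompi]
  Rule 5 Final Vowel Lowering: [sibrompi] → [sibrompe]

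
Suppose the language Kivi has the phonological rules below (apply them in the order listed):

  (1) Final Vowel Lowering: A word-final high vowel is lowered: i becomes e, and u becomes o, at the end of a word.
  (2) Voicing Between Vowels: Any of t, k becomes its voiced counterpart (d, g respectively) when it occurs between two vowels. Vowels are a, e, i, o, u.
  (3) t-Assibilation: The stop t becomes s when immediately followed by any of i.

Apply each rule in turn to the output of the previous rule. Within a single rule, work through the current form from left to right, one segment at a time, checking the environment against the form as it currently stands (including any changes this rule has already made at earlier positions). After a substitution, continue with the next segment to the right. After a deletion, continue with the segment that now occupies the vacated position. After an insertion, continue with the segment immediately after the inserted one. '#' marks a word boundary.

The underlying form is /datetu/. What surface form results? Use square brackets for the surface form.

[dadedo]

(1) Final Vowel Lowering: [datetu] → [dateto]
(2) Voicing Between Vowels: [dateto] → [dadedo]
(3) t-Assibilation: no change — [dadedo]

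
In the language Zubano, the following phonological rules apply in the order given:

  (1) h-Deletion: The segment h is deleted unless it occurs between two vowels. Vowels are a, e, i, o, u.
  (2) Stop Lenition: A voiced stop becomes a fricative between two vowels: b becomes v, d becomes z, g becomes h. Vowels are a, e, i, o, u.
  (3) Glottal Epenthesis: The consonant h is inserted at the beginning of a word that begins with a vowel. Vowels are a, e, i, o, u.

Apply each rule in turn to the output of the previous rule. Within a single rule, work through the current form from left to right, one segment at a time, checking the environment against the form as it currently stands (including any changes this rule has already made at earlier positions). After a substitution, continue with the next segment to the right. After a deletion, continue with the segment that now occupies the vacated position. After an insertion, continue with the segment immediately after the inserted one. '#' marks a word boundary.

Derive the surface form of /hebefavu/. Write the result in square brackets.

[hevefavu]

(1) h-Deletion: [hebefavu] → [ebefavu]
(2) Stop Lenition: [ebefavu] → [evefavu]
(3) Glottal Epenthesis: [evefavu] → [hevefavu]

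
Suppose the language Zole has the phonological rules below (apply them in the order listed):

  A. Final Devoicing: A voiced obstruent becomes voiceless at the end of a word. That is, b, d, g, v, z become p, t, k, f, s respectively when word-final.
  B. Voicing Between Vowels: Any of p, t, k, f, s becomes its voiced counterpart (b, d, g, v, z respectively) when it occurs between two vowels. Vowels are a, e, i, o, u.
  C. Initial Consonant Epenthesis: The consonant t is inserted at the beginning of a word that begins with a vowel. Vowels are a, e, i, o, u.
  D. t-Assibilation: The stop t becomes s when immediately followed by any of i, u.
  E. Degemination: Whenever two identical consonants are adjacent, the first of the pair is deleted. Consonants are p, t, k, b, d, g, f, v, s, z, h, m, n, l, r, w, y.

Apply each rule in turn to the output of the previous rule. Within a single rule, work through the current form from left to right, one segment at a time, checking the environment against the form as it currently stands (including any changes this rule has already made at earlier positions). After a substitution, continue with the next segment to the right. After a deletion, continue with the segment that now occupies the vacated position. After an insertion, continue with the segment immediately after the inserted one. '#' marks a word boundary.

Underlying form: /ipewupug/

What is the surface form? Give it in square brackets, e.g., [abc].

[sibewubuk]

A Final Devoicing: [ipewupug] → [ipewupuk]
B Voicing Between Vowels: [ipewupuk] → [ibewubuk]
C Initial Consonant Epenthesis: [ibewubuk] → [tibewubuk]
D t-Assibilation: [tibewubuk] → [sibewubuk]
E Degemination: no change — [sibewubuk]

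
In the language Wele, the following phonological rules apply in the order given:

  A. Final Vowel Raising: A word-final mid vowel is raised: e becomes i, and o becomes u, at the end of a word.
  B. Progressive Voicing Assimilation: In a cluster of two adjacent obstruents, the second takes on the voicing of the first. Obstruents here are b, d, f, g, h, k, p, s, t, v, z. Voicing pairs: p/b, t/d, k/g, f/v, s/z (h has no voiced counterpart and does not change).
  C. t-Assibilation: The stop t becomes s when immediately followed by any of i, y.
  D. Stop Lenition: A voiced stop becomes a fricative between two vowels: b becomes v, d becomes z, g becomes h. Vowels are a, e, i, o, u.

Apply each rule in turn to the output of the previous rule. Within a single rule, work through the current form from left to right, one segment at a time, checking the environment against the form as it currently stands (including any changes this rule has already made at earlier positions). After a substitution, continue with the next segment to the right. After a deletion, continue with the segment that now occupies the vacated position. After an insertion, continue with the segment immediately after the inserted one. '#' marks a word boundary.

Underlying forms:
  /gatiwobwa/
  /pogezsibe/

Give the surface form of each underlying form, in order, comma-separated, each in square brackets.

/gatiwobwa/:
  A Final Vowel Raising: no change — [gatiwobwa]
  B Progressive Voicing Assimilation: no change — [gatiwobwa]
  C t-Assibilation: [gatiwobwa] → [gasiwobwa]
  D Stop Lenition: no change — [gasiwobwa]
/pogezsibe/:
  A Final Vowel Raising: [pogezsibe] → [pogezsibi]
  B Progressive Voicing Assimilation: [pogezsibi] → [pogezzibi]
  C t-Assibilation: no change — [pogezzibi]
  D Stop Lenition: [pogezzibi] → [pohezzivi]

[gasiwobwa], [pohezzivi]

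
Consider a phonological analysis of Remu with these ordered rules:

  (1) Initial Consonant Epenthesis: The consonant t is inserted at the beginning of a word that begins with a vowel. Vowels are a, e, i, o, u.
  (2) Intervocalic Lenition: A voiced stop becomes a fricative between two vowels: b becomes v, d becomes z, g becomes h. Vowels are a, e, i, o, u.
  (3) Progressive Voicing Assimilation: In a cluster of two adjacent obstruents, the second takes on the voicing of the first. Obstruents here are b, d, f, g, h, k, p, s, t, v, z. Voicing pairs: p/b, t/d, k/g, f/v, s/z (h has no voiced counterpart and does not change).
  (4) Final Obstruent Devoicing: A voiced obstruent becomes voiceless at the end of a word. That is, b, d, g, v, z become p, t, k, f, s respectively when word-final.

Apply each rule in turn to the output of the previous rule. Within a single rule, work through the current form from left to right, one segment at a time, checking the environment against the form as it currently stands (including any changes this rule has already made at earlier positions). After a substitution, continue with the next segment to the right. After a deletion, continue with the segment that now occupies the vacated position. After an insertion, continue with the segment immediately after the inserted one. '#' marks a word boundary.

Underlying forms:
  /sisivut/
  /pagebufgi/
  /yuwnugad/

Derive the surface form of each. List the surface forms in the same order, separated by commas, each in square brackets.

/sisivut/:
  (1) Initial Consonant Epenthesis: no change — [sisivut]
  (2) Intervocalic Lenition: no change — [sisivut]
  (3) Progressive Voicing Assimilation: no change — [sisivut]
  (4) Final Obstruent Devoicing: no change — [sisivut]
/pagebufgi/:
  (1) Initial Consonant Epenthesis: no change — [pagebufgi]
  (2) Intervocalic Lenition: [pagebufgi] → [pahevufgi]
  (3) Progressive Voicing Assimilation: [pahevufgi] → [pahevufki]
  (4) Final Obstruent Devoicing: no change — [pahevufki]
/yuwnugad/:
  (1) Initial Consonant Epenthesis: no change — [yuwnugad]
  (2) Intervocalic Lenition: [yuwnugad] → [yuwnuhad]
  (3) Progressive Voicing Assimilation: no change — [yuwnuhad]
  (4) Final Obstruent Devoicing: [yuwnuhad] → [yuwnuhat]

[sisivut], [pahevufki], [yuwnuhat]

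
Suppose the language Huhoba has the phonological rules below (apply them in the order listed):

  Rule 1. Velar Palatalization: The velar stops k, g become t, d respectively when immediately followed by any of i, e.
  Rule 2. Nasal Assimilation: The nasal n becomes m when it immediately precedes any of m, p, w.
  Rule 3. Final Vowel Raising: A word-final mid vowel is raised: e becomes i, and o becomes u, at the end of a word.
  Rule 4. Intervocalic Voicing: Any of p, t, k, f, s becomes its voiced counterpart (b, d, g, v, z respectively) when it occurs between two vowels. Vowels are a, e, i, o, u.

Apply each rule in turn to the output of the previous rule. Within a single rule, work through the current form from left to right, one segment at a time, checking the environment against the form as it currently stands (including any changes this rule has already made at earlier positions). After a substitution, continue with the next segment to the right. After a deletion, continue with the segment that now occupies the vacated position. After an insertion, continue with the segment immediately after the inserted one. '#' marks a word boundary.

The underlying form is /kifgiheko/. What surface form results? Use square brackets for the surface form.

Rule 1 Velar Palatalization: [kifgiheko] → [tifdiheko]
Rule 2 Nasal Assimilation: no change — [tifdiheko]
Rule 3 Final Vowel Raising: [tifdiheko] → [tifdiheku]
Rule 4 Intervocalic Voicing: [tifdiheku] → [tifdihegu]

[tifdihegu]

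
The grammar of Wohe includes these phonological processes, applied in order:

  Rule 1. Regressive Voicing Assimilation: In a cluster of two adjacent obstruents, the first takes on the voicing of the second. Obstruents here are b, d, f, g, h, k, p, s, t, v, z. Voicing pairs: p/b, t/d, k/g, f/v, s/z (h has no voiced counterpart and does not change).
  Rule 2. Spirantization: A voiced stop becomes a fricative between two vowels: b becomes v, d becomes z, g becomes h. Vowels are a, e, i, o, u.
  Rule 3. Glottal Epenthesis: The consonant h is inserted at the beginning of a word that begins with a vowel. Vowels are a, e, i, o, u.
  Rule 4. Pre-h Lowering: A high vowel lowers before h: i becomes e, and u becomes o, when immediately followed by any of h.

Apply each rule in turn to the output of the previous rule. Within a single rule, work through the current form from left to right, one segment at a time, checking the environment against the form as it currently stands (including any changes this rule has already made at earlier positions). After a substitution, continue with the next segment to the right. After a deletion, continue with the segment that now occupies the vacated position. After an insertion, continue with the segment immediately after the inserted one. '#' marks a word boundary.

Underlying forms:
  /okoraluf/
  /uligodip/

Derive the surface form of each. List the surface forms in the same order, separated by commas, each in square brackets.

[hokoraluf], [hulehozip]

/okoraluf/:
  Rule 1 Regressive Voicing Assimilation: no change — [okoraluf]
  Rule 2 Spirantization: no change — [okoraluf]
  Rule 3 Glottal Epenthesis: [okoraluf] → [hokoraluf]
  Rule 4 Pre-h Lowering: no change — [hokoraluf]
/uligodip/:
  Rule 1 Regressive Voicing Assimilation: no change — [uligodip]
  Rule 2 Spirantization: [uligodip] → [ulihozip]
  Rule 3 Glottal Epenthesis: [ulihozip] → [hulihozip]
  Rule 4 Pre-h Lowering: [hulihozip] → [hulehozip]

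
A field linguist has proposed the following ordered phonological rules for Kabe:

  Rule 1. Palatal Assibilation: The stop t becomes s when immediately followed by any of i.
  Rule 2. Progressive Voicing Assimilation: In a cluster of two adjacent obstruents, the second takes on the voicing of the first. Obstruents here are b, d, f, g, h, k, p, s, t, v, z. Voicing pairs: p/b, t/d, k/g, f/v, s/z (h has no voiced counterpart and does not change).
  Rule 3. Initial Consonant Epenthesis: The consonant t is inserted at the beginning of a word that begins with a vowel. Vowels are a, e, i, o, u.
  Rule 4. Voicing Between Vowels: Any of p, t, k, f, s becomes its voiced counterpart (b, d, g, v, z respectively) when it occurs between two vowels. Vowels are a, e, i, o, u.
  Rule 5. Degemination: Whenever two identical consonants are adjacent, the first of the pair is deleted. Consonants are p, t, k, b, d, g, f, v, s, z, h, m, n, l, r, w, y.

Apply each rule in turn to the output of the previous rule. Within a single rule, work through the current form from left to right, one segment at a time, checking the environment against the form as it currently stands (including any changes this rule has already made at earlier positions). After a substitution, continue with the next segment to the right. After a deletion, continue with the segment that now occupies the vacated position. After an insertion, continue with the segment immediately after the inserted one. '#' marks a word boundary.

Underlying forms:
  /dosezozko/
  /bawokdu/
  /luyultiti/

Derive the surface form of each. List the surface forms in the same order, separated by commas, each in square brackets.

/dosezozko/:
  Rule 1 Palatal Assibilation: no change — [dosezozko]
  Rule 2 Progressive Voicing Assimilation: [dosezozko] → [dosezozgo]
  Rule 3 Initial Consonant Epenthesis: no change — [dosezozgo]
  Rule 4 Voicing Between Vowels: [dosezozgo] → [dozezozgo]
  Rule 5 Degemination: no change — [dozezozgo]
/bawokdu/:
  Rule 1 Palatal Assibilation: no change — [bawokdu]
  Rule 2 Progressive Voicing Assimilation: [bawokdu] → [bawoktu]
  Rule 3 Initial Consonant Epenthesis: no change — [bawoktu]
  Rule 4 Voicing Between Vowels: no change — [bawoktu]
  Rule 5 Degemination: no change — [bawoktu]
/luyultiti/:
  Rule 1 Palatal Assibilation: [luyultiti] → [luyulsisi]
  Rule 2 Progressive Voicing Assimilation: no change — [luyulsisi]
  Rule 3 Initial Consonant Epenthesis: no change — [luyulsisi]
  Rule 4 Voicing Between Vowels: [luyulsisi] → [luyulsizi]
  Rule 5 Degemination: no change — [luyulsizi]

[dozezozgo], [bawoktu], [luyulsizi]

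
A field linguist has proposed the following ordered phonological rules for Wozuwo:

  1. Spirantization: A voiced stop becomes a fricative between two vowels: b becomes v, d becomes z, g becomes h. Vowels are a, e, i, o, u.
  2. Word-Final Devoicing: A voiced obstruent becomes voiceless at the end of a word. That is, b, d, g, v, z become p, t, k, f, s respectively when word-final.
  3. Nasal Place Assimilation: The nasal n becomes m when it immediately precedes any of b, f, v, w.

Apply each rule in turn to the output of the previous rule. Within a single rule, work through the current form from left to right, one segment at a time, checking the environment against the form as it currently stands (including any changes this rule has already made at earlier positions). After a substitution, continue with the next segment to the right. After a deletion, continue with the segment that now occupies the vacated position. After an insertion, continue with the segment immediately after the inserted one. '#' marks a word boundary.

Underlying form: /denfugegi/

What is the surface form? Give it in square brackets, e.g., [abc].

[demfuhehi]

1 Spirantization: [denfugegi] → [denfuhehi]
2 Word-Final Devoicing: no change — [denfuhehi]
3 Nasal Place Assimilation: [denfuhehi] → [demfuhehi]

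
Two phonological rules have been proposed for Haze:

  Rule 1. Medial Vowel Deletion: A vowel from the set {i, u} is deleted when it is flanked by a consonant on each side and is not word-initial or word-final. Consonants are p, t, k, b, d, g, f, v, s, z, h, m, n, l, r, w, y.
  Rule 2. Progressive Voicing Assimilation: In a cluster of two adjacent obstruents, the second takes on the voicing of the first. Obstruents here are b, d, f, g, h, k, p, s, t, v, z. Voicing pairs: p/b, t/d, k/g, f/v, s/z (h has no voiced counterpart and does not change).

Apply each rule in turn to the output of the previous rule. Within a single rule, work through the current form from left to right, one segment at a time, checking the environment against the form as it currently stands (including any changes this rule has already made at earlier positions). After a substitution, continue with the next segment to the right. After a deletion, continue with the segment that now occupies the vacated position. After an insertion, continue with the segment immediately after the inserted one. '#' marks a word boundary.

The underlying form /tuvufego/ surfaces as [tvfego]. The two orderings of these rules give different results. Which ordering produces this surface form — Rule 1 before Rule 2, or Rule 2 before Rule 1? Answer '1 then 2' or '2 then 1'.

Order 1 then 2:
  1 Medial Vowel Deletion: [tuvufego] → [tvfego]
  2 Progressive Voicing Assimilation: [tvfego] → [tffego]
  result: [tffego]
Order 2 then 1:
  2 Progressive Voicing Assimilation: no change — [tuvufego]
  1 Medial Vowel Deletion: [tuvufego] → [tvfego]
  result: [tvfego]

2 then 1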